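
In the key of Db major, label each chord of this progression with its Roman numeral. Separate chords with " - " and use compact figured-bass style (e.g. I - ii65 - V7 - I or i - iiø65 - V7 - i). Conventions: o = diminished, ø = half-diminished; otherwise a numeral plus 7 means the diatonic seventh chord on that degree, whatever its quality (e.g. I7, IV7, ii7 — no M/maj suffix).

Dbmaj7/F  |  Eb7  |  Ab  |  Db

Dbmaj7/F: root Db is the tonic; major seventh chord there is I65.
Eb7 is the secondary dominant of V (dominant seventh chord on Eb): V7/V.
Ab: root Ab is the dominant; major triad there is V.
Db: root Db is the tonic; major triad there is I.

I65 - V7/V - V - I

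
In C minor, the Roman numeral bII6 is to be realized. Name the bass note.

F

bII in C minor has root Db; the chord is Db-F-Ab.
The figure 6 means first inversion — the third is in the bass.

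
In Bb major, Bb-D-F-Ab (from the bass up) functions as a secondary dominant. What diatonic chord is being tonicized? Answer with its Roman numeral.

IV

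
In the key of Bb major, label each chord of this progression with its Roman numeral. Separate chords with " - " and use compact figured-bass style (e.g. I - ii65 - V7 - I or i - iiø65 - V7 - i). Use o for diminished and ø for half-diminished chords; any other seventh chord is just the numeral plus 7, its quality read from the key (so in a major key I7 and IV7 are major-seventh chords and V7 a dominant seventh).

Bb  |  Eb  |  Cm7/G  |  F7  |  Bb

Bb has root Bb, degree 1 in Bb major, so I.
Eb: major triad on Eb = scale degree 4 → IV.
Cm7/G: root C is the supertonic; minor seventh chord there is ii43.
F7: dominant seventh chord on F = scale degree 5 → V7.
Bb: root Bb is the tonic; major triad there is I.

I - IV - ii43 - V7 - I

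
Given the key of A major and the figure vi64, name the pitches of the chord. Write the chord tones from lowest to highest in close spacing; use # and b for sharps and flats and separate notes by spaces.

The numeral's case and figure indicate a minor triad. In A major its root, scale degree 6, is F#.
That chord is spelled F#-A-C#.
The figured bass 64 indicates second inversion, placing the fifth (C#) in the bass: C#-F#-A.

C# F# A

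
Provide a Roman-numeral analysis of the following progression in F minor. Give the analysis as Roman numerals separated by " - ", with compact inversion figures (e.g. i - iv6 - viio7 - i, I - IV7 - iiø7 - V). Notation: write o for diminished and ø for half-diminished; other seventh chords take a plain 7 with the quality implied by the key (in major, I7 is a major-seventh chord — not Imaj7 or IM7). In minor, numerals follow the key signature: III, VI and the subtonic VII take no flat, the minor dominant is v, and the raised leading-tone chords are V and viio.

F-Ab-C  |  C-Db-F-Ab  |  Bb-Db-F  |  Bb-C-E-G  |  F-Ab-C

i - VI42 - iv - V42 - i

F-Ab-C: minor triad on F = scale degree 1 → i.
C-Db-F-Ab has root Db, degree 6 in F minor, so VI42.
Bb-Db-F: minor triad on Bb = scale degree 4 → iv.
Bb-C-E-G: dominant seventh chord on C = scale degree 5 → V42.
F-Ab-C: root F is the tonic; minor triad there is i.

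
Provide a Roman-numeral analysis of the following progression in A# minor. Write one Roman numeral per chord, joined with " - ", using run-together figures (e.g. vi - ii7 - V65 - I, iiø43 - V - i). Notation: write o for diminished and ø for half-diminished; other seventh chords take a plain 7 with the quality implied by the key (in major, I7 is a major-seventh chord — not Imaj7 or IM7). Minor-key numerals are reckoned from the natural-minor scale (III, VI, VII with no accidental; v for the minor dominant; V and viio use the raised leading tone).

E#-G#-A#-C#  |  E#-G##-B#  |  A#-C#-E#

E#-G#-A#-C#: minor seventh chord on A# = scale degree 1 → i43.
E#-G##-B#: major triad on E# = scale degree 5 → V.
A#-C#-E#: minor triad on A# = scale degree 1 → i.

i43 - V - i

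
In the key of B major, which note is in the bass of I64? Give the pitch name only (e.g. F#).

I in B major has root B; the chord is B-D#-F#.
The figure 64 means second inversion — the fifth is in the bass.

F#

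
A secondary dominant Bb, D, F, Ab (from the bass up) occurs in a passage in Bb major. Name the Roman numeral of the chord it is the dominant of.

IV

The chord is a dominant seventh chord on Bb.
A dominant resolves down a perfect fifth: Bb → Eb. In Bb major, Eb is scale degree 4, i.e. IV.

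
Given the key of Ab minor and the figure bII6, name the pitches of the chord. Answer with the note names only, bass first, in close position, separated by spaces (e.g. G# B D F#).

Db Fb Bbb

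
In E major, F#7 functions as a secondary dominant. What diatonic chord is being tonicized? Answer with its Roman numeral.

The chord is a dominant seventh chord on F#.
A dominant resolves down a perfect fifth: F# → B. In E major, B is scale degree 5, i.e. V.

V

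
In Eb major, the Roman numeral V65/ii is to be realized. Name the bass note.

E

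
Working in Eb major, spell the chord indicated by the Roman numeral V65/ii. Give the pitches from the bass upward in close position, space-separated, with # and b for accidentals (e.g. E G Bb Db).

The slash means an applied dominant: we want the dominant of ii. In Eb major, ii is F minor, and its dominant is built on C.
Building a dominant seventh chord on C gives C-E-G-Bb.
The figured bass 65 indicates first inversion, placing the third (E) in the bass: E-G-Bb-C.

E G Bb C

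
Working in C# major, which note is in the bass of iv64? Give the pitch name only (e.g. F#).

C#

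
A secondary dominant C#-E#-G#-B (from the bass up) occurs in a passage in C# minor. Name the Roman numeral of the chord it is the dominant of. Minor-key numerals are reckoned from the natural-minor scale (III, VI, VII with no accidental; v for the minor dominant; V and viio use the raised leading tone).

iv

The chord is a dominant seventh chord on C#.
A dominant resolves down a perfect fifth: C# → F#. In C# minor, F# is scale degree 4, i.e. iv.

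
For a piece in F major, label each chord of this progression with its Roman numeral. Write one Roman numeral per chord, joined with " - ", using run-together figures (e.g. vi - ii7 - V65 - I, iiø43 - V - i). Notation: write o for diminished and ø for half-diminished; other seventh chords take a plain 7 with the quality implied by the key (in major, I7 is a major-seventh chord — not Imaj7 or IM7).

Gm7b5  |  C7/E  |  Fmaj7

iiø7 - V65 - I7

Gm7b5: G with this quality isn't in the key; it's iiø7, borrowed from the parallel minor.
C7/E: root C is the dominant; dominant seventh chord there is V65.
Fmaj7: root F is the tonic; major seventh chord there is I7.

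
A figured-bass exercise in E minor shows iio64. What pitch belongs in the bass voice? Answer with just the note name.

iio in E minor has root F#; the chord is F#-A-C.
The figure 64 means second inversion — the fifth is in the bass.

C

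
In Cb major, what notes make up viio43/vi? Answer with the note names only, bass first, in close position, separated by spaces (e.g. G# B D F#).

Db Fb G Bb

The slash marks an applied leading-tone chord: viio of vi. In Cb major, vi is Ab, so the leading tone to it is G, a half step below.
Building a fully diminished seventh chord on G gives G-Bb-Db-Fb.
With the 43 figure the chord is in second inversion; from the bass Db upward in close position it reads Db-Fb-G-Bb.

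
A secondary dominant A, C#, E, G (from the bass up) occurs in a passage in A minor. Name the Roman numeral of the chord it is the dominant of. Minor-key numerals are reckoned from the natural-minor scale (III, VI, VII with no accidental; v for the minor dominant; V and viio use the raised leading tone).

iv

The chord is a dominant seventh chord on A.
A dominant resolves down a perfect fifth: A → D. In A minor, D is scale degree 4, i.e. iv.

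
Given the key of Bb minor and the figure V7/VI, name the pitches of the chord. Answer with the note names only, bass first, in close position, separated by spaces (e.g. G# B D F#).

Db F Ab Cb

The slash means an applied dominant: we want the dominant of VI. In Bb minor, VI is Gb major, and its dominant is built on Db.
Building a dominant seventh chord on Db gives Db-F-Ab-Cb.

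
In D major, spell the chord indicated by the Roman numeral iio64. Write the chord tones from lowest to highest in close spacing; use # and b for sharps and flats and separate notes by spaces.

Scale degree 2 in D major is E; here the chord built on it is altered to a diminished triad. iio64 is the diminished supertonic triad, borrowed from the parallel minor.
So the chord is E-G-Bb.
With the 64 figure the chord is in second inversion; from the bass Bb upward in close position it reads Bb-E-G.

Bb E G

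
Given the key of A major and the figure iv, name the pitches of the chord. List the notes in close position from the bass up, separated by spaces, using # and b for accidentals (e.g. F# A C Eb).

D F A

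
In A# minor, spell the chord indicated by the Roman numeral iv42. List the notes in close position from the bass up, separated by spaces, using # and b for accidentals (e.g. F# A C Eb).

C# D# F# A#

The numeral's case and figure indicate a minor seventh chord. In A# minor its root, scale degree 4, is D#.
That chord is spelled D#-F#-A#-C#.
The figured bass 42 indicates third inversion, placing the seventh (C#) in the bass: C#-D#-F#-A#.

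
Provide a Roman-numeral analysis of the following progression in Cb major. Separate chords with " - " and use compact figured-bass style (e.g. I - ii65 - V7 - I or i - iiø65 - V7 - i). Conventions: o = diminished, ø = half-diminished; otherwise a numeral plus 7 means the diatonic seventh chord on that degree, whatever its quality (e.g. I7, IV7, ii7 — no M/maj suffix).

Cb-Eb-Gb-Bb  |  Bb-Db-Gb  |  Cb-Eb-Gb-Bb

I7 - V6 - I7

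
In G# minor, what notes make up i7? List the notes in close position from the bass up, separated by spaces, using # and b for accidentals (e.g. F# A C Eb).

G# B D# F#

The numeral's case and figure indicate a minor seventh chord. In G# minor its root, the first degree, is G#.
Stacking thirds from G# gives G#-B-D#-F#.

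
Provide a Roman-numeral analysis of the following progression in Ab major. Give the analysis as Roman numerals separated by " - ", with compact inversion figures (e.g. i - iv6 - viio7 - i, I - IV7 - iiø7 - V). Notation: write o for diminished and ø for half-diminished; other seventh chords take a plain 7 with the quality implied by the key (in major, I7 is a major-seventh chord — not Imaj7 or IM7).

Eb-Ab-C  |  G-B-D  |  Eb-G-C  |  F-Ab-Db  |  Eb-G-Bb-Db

I64 - V/iii - iii6 - IV6 - V7

Eb-Ab-C has root Ab, degree 1 in Ab major, so I64.
G-B-D: chromatic; G is V of iii, so V/iii.
Eb-G-C: minor triad on C = scale degree 3 → iii6.
F-Ab-Db has root Db, degree 4 in Ab major, so IV6.
Eb-G-Bb-Db: dominant seventh chord on Eb = scale degree 5 → V7.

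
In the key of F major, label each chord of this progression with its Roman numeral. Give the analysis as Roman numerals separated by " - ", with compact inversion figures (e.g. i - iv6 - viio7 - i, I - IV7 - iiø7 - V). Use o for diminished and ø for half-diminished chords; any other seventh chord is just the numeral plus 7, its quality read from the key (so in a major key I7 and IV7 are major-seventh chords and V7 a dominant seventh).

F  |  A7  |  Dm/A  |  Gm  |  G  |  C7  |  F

F: major triad on F = scale degree 1 → I.
A7 is the secondary dominant of vi (dominant seventh chord on A): V7/vi.
Dm/A has root D, degree 6 in F major, so vi64.
Gm: minor triad on G = scale degree 2 → ii.
G is the secondary dominant of V (major triad on G): V/V.
C7 has root C, degree 5 in F major, so V7.
F: major triad on F = scale degree 1 → I.

I - V7/vi - vi64 - ii - V/V - V7 - I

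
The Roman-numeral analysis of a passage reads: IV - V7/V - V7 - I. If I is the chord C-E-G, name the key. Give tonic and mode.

C major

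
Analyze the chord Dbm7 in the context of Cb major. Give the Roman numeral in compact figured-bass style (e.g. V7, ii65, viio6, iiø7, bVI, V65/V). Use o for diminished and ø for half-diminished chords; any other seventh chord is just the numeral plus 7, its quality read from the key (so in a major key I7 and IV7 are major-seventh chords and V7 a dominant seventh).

ii7

Stacked in thirds the chord is Db-Fb-Ab-Cb: a minor seventh chord on Db.
In Cb major, Db is the supertonic; the diatonic minor seventh chord there is ii7.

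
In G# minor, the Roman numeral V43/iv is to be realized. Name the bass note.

D#

The applied chord V43/iv is rooted on G#: G#-B#-D#-F#.
The figure 43 means second inversion — the fifth is in the bass.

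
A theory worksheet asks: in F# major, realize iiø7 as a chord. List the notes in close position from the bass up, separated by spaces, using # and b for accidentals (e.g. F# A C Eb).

Scale degree 2 in F# major is G#; here the chord built on it is altered to a half-diminished seventh chord. iiø7 is the half-diminished supertonic seventh, borrowed from the parallel minor.
So the chord is G#-B-D-F#, a half-diminished seventh chord.

G# B D F#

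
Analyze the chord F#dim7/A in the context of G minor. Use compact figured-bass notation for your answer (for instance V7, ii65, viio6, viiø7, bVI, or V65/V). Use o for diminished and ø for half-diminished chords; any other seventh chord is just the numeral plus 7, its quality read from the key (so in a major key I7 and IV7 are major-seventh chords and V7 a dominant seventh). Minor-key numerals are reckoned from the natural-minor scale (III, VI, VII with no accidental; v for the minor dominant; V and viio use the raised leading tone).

Stacked in thirds the chord is F#-A-C-Eb: a fully diminished seventh chord on F#.
F# is scale degree 7 in G minor, and a fully diminished seventh chord on that degree is written viio7.
With A in the bass the chord is in first inversion, so the figured bass is 65.

viio65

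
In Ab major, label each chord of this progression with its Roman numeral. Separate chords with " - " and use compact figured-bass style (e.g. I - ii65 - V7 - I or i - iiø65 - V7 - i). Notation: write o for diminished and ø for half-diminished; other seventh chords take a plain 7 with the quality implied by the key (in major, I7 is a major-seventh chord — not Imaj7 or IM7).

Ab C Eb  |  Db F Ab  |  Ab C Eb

Ab-C-Eb has root Ab, degree 1 in Ab major, so I.
Db-F-Ab: major triad on Db = scale degree 4 → IV.
Ab-C-Eb has root Ab, degree 1 in Ab major, so I.

I - IV - I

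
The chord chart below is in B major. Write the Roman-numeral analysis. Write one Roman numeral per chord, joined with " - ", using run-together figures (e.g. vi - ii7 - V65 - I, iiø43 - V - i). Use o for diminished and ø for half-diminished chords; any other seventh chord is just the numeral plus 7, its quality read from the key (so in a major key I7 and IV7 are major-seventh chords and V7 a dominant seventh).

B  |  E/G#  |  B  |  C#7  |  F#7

B: root B is the tonic; major triad there is I.
E/G# has root E, degree 4 in B major, so IV6.
B has root B, degree 1 in B major, so I.
C#7: a dominant seventh chord on C#, the applied dominant of V → V7/V.
F#7 has root F#, degree 5 in B major, so V7.

I - IV6 - I - V7/V - V7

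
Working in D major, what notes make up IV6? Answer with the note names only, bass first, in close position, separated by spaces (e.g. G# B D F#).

The numeral's case and figure indicate a major triad. In D major its root, the subdominant, is G.
That chord is spelled G-B-D.
With the 6 figure the chord is in first inversion; from the bass B upward in close position it reads B-D-G.

B D G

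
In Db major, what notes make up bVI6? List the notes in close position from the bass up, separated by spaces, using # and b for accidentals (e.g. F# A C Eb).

Db Fb Bbb

bVI6 is a major triad on the lowered sixth degree, borrowed from the parallel minor. In Db major that root is Bbb.
So the chord is Bbb-Db-Fb, a major triad.
With the 6 figure the chord is in first inversion; from the bass Db upward in close position it reads Db-Fb-Bbb.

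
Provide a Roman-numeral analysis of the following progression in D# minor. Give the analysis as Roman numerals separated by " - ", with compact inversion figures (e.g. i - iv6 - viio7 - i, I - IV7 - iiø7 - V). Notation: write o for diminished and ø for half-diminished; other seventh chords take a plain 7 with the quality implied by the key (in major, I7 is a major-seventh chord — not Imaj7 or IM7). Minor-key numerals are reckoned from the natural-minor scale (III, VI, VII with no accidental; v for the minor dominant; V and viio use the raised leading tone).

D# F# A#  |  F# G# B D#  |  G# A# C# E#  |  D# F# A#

i - iv42 - v42 - i

D#-F#-A#: minor triad on D# = scale degree 1 → i.
F#-G#-B-D#: root G# is the subdominant; minor seventh chord there is iv42.
G#-A#-C#-E#: minor seventh chord on A# = scale degree 5 → v42.
D#-F#-A# has root D#, degree 1 in D# minor, so i.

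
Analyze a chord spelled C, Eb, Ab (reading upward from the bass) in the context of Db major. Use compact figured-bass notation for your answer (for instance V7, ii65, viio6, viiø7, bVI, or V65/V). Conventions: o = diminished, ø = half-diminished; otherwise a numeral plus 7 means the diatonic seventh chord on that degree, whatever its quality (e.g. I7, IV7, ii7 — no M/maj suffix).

V6

Stacked in thirds the chord is Ab-C-Eb: a major triad on Ab.
Ab is scale degree 5 in Db major, and a major triad on that degree is written V.
With C in the bass the chord is in first inversion, so the figured bass is 6.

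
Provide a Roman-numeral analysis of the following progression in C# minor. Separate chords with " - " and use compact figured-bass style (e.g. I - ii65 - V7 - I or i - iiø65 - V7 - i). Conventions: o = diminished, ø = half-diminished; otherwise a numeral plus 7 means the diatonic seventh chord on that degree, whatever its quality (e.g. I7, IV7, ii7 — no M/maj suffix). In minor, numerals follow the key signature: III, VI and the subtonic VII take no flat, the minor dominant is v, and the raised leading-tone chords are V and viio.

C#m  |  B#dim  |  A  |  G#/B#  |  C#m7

C#m has root C#, degree 1 in C# minor, so i.
B#dim: diminished triad on B# = scale degree 7 → viio.
A: major triad on A = scale degree 6 → VI.
G#/B#: root G# is the dominant; major triad there is V6.
C#m7 has root C#, degree 1 in C# minor, so i7.

i - viio - VI - V6 - i7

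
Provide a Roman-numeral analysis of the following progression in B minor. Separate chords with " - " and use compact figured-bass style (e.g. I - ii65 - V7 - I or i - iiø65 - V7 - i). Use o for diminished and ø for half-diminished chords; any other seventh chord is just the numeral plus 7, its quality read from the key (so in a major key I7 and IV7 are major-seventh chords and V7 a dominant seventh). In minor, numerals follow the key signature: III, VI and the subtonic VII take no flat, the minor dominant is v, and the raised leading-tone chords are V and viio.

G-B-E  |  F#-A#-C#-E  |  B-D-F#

G-B-E has root E, degree 4 in B minor, so iv6.
F#-A#-C#-E has root F#, degree 5 in B minor, so V7.
B-D-F# has root B, degree 1 in B minor, so i.

iv6 - V7 - i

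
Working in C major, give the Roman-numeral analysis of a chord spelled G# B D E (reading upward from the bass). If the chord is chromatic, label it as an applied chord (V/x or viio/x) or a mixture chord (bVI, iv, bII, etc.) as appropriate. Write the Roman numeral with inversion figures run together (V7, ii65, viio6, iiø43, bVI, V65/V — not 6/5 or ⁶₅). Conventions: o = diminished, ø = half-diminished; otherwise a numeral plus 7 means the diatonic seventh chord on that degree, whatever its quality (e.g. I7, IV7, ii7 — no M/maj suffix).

The pitches E-G#-B-D form a dominant seventh chord rooted on E.
E is not a diatonic chord root with this quality in C major, but it lies a perfect fifth above A (vi), so the chord functions as an applied dominant of vi.
With G# in the bass the chord is in first inversion, so the figured bass is 65.

V65/vi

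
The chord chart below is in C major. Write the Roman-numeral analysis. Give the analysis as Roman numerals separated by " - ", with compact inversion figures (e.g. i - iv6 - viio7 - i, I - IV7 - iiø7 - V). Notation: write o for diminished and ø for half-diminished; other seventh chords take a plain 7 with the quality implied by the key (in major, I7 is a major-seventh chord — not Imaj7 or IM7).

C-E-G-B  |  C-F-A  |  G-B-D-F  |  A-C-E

C-E-G-B: root C is the tonic; major seventh chord there is I7.
C-F-A: major triad on F = scale degree 4 → IV64.
G-B-D-F: dominant seventh chord on G = scale degree 5 → V7.
A-C-E: root A is the submediant; minor triad there is vi.

I7 - IV64 - V7 - vi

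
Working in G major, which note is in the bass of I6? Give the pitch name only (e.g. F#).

I in G major has root G; the chord is G-B-D.
The figure 6 means first inversion — the third is in the bass.

B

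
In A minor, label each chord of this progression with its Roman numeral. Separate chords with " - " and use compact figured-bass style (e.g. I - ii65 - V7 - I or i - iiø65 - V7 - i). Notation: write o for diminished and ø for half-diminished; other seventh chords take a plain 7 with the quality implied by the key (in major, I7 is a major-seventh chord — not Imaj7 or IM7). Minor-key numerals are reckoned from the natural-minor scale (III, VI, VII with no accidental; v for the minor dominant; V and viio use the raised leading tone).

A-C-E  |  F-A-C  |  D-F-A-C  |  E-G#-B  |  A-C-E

A-C-E has root A, degree 1 in A minor, so i.
F-A-C: major triad on F = scale degree 6 → VI.
D-F-A-C: minor seventh chord on D = scale degree 4 → iv7.
E-G#-B has root E, degree 5 in A minor, so V.
A-C-E: root A is the tonic; minor triad there is i.

i - VI - iv7 - V - i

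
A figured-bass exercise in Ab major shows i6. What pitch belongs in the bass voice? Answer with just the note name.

Cb

i in Ab major has root Ab; the chord is Ab-Cb-Eb.
The figure 6 means first inversion — the third is in the bass.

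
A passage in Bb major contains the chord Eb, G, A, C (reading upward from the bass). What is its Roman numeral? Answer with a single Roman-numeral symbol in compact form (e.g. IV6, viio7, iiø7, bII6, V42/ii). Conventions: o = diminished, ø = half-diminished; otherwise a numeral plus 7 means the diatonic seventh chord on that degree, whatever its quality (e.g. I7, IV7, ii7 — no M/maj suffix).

viiø43

Stacked in thirds the chord is A-C-Eb-G: a half-diminished seventh chord on A.
A is scale degree 7 in Bb major, and a half-diminished seventh chord on that degree is written viiø7.
With Eb in the bass the chord is in second inversion, so the figured bass is 43.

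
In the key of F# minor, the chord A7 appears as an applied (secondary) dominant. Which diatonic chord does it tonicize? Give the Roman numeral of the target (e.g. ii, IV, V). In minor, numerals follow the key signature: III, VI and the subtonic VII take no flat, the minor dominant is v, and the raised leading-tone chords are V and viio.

VI

The chord is a dominant seventh chord on A.
A dominant resolves down a perfect fifth: A → D. In F# minor, D is scale degree 6, i.e. VI.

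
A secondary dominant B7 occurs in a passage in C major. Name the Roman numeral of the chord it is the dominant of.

iii

The chord is a dominant seventh chord on B.
A dominant resolves down a perfect fifth: B → E. In C major, E is scale degree 3, i.e. iii.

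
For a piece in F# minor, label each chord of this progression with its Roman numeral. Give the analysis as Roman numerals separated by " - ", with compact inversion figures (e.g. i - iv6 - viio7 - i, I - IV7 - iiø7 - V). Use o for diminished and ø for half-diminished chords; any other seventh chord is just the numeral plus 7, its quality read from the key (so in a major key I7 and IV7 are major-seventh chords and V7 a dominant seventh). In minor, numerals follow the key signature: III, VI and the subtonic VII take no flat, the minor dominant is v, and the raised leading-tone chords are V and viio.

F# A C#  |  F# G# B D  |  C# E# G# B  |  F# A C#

i - iiø42 - V7 - i

F#-A-C#: minor triad on F# = scale degree 1 → i.
F#-G#-B-D: half-diminished seventh chord on G# = scale degree 2 → iiø42.
C#-E#-G#-B has root C#, degree 5 in F# minor, so V7.
F#-A-C#: minor triad on F# = scale degree 1 → i.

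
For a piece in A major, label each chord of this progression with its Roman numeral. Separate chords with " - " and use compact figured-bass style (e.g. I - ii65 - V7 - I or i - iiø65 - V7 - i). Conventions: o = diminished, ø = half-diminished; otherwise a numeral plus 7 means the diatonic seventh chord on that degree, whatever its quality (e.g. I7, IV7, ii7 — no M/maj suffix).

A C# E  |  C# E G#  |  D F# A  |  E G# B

I - iii - IV - V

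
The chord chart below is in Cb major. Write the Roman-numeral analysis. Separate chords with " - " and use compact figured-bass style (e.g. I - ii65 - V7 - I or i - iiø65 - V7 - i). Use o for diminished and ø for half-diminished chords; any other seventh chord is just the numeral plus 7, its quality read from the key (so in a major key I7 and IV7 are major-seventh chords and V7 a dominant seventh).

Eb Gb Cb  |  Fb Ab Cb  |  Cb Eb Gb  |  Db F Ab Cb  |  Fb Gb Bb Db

I6 - IV - I - V7/V - V42

Eb-Gb-Cb: major triad on Cb = scale degree 1 → I6.
Fb-Ab-Cb: root Fb is the subdominant; major triad there is IV.
Cb-Eb-Gb has root Cb, degree 1 in Cb major, so I.
Db-F-Ab-Cb: chromatic; Db is V of V, so V7/V.
Fb-Gb-Bb-Db has root Gb, degree 5 in Cb major, so V42.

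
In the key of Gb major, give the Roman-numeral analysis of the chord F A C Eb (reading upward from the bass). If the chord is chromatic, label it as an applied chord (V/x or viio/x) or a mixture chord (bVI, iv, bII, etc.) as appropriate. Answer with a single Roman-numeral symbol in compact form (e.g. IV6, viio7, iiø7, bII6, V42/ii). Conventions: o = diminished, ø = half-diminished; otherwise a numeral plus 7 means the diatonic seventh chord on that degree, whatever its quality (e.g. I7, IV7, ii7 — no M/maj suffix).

V7/iii

The pitches F-A-C-Eb form a dominant seventh chord rooted on F.
F is not a diatonic chord root with this quality in Gb major, but it lies a perfect fifth above Bb (iii), so the chord functions as an applied dominant of iii.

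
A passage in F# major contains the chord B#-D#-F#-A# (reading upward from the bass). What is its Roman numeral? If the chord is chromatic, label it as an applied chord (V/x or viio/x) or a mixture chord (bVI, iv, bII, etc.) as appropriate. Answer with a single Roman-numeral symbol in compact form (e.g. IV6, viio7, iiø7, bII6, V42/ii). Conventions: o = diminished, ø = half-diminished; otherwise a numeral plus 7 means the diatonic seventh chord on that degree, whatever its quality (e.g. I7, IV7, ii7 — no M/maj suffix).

Stacked in thirds the chord is B#-D#-F#-A#: a half-diminished seventh chord on B#.
B# sits a half step below C# (V in F# major); a diminished chord there is the applied leading-tone chord of V.

viiø7/V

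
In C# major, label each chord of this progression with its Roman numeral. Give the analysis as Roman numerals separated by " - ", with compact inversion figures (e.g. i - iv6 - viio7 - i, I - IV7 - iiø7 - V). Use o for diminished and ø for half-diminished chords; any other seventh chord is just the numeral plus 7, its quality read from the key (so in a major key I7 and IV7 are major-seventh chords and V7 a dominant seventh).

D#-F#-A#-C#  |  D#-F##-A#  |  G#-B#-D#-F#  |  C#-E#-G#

ii7 - V/V - V7 - I

D#-F#-A#-C#: root D# is the supertonic; minor seventh chord there is ii7.
D#-F##-A#: chromatic; D# is V of V, so V/V.
G#-B#-D#-F# has root G#, degree 5 in C# major, so V7.
C#-E#-G#: major triad on C# = scale degree 1 → I.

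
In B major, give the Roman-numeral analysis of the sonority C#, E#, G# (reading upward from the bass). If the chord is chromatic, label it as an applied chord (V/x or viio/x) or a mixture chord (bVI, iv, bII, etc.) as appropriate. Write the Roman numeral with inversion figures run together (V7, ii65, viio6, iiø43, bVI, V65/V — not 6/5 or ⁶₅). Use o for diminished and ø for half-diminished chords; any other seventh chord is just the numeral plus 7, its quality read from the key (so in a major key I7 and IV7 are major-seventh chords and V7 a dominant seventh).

V/V

Stacked in thirds the chord is C#-E#-G#: a major triad on C#.
C# is not a diatonic chord root with this quality in B major, but it lies a perfect fifth above F# (V), so the chord functions as an applied dominant of V.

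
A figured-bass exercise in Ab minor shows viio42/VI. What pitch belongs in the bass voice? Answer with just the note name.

Dbb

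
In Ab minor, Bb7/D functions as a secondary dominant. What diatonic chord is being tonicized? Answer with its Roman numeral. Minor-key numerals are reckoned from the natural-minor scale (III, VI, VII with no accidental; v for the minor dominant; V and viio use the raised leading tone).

V

The chord is a dominant seventh chord on Bb.
A dominant resolves down a perfect fifth: Bb → Eb. In Ab minor, Eb is scale degree 5, i.e. V.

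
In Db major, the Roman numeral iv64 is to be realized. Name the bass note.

Db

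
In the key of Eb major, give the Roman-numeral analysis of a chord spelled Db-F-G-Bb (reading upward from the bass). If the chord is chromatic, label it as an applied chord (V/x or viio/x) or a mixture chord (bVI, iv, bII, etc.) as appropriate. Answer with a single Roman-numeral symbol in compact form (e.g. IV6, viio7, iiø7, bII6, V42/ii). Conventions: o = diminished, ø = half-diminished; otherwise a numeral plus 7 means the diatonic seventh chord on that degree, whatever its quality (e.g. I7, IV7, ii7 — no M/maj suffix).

viiø43/IV

The pitches G-Bb-Db-F form a half-diminished seventh chord rooted on G.
G sits a half step below Ab (IV in Eb major); a diminished chord there is the applied leading-tone chord of IV.
With Db in the bass the chord is in second inversion, so the figured bass is 43.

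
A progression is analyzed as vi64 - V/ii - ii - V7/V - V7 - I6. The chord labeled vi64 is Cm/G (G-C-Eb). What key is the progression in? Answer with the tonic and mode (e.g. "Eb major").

Eb major

vi64 is given as G-C-Eb — a minor triad with root C.
If C is scale degree 6 and the mode makes that degree carry a minor triad, the tonic is Eb and the mode is major.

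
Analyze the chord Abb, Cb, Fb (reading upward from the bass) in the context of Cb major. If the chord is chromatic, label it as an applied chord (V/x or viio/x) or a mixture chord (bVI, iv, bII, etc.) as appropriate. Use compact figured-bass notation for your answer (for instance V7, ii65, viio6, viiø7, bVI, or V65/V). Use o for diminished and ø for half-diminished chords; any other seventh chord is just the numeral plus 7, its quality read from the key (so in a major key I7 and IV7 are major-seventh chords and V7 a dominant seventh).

Stacked in thirds the chord is Fb-Abb-Cb: a minor triad on Fb.
Fb is the fourth degree of Cb major. This is the minor subdominant, borrowed from the parallel minor.
With Abb in the bass the chord is in first inversion, so the figured bass is 6.

iv6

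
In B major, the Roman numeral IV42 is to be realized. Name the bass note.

D#

IV in B major has root E; the chord is E-G#-B-D#.
The figure 42 means third inversion — the seventh is in the bass.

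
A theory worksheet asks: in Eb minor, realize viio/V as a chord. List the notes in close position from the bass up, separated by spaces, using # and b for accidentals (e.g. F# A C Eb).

The slash marks an applied leading-tone chord: viio of V. In Eb minor, V is Bb, so the leading tone to it is A, a half step below.
Building a diminished triad on A gives A-C-Eb.

A C Eb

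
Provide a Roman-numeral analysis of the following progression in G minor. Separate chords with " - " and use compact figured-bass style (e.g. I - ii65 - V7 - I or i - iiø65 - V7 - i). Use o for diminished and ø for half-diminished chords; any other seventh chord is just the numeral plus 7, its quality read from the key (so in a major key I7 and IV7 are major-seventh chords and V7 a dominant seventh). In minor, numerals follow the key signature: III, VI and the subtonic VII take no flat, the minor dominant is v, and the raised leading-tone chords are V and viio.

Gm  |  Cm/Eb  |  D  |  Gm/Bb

Gm: minor triad on G = scale degree 1 → i.
Cm/Eb: minor triad on C = scale degree 4 → iv6.
D: root D is the dominant; major triad there is V.
Gm/Bb: minor triad on G = scale degree 1 → i6.

i - iv6 - V - i6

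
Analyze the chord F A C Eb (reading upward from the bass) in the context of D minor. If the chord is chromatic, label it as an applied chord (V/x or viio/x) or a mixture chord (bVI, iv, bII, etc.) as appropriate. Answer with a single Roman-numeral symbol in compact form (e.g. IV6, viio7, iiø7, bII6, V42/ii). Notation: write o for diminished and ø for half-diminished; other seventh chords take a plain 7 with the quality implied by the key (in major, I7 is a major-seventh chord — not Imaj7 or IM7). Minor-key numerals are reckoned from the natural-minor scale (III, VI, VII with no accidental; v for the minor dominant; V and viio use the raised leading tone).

V7/VI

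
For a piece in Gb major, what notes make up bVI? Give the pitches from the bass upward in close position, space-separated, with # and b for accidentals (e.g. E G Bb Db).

Ebb Gb Bbb

Scale degree 6 in Gb major is Eb; lowering it a half step gives Ebb. bVI is a major triad on the lowered sixth degree, borrowed from the parallel minor.
So the chord is Ebb-Gb-Bbb, a major triad.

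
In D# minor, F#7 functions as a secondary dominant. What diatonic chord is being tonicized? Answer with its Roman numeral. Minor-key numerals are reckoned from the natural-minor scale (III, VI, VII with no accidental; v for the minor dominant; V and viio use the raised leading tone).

The chord is a dominant seventh chord on F#.
A dominant resolves down a perfect fifth: F# → B. In D# minor, B is scale degree 6, i.e. VI.

VI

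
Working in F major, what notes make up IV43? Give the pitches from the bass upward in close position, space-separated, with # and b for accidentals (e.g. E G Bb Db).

F A Bb D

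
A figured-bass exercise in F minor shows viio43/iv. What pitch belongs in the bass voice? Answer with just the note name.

The applied chord viio43/iv is rooted on A: A-C-Eb-Gb.
The figure 43 means second inversion — the fifth is in the bass.

Eb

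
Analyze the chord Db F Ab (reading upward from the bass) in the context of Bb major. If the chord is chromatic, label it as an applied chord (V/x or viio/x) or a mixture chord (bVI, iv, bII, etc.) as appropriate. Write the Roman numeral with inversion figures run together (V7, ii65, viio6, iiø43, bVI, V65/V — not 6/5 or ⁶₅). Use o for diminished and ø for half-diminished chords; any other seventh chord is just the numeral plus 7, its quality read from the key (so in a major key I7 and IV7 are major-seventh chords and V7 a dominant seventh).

Stacked in thirds the chord is Db-F-Ab: a major triad on Db.
Db is the lowered third degree of Bb major (diatonic 3 would be D). This is a major triad on the lowered third degree, borrowed from the parallel minor.

bIII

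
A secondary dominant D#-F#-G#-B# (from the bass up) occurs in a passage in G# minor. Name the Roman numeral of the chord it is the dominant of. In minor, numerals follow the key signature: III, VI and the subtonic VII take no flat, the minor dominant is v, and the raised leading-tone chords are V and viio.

iv

The chord is a dominant seventh chord on G#.
A dominant resolves down a perfect fifth: G# → C#. In G# minor, C# is scale degree 4, i.e. iv.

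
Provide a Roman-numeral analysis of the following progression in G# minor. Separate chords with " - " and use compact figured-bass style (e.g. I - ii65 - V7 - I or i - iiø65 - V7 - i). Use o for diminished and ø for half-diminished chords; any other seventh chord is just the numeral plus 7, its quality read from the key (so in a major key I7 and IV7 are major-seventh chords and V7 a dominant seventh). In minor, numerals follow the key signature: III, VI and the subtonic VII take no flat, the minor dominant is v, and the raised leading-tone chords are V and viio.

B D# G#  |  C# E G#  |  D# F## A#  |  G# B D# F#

i6 - iv - V - i7

B-D#-G# has root G#, degree 1 in G# minor, so i6.
C#-E-G# has root C#, degree 4 in G# minor, so iv.
D#-F##-A# has root D#, degree 5 in G# minor, so V.
G#-B-D#-F#: minor seventh chord on G# = scale degree 1 → i7.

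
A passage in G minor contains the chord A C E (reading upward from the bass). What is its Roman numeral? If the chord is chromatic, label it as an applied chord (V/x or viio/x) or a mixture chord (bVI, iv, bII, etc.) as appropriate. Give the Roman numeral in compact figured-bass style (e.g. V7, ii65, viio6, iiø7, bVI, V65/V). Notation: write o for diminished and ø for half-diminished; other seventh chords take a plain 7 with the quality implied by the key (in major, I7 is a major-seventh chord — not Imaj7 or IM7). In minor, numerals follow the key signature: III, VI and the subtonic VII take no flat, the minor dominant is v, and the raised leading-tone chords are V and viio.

ii

The pitches A-C-E form a minor triad rooted on A.
A is the second degree of G minor. This is the minor supertonic, borrowed from the parallel major (the Dorian ii).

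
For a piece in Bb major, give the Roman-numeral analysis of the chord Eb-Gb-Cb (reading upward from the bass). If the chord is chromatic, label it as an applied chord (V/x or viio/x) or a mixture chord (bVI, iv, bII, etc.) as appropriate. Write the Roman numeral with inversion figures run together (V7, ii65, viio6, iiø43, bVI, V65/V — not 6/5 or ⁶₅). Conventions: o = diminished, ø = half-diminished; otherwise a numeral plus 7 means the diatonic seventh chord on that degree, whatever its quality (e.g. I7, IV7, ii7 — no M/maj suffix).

Stacked in thirds the chord is Cb-Eb-Gb: a major triad on Cb.
Cb is the lowered second degree of Bb major (diatonic 2 would be C). This is the Neapolitan sixth — a major triad on the lowered second degree, here in its customary first inversion.
With Eb in the bass the chord is in first inversion, so the figured bass is 6.

bII6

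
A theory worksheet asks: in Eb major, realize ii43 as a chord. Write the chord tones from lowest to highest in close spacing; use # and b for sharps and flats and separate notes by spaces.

C Eb F Ab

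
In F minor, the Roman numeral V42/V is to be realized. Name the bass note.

F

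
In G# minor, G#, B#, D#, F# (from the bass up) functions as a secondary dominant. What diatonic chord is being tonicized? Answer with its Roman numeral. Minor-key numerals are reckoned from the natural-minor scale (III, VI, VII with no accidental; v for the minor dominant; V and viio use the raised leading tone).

iv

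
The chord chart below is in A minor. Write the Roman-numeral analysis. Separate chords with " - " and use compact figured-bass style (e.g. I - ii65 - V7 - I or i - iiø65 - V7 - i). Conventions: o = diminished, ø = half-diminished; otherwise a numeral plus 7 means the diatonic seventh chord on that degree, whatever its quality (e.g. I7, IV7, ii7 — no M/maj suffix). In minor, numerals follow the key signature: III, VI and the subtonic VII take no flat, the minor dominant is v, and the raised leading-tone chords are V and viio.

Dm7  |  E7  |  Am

Dm7: minor seventh chord on D = scale degree 4 → iv7.
E7: dominant seventh chord on E = scale degree 5 → V7.
Am: root A is the tonic; minor triad there is i.

iv7 - V7 - i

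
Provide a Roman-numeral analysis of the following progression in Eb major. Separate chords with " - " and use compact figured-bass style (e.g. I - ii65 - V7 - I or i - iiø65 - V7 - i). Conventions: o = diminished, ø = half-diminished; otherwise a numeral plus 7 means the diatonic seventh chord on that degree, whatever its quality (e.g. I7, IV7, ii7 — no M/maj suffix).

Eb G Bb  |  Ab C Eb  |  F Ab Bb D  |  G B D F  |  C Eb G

I - IV - V43 - V7/vi - vi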